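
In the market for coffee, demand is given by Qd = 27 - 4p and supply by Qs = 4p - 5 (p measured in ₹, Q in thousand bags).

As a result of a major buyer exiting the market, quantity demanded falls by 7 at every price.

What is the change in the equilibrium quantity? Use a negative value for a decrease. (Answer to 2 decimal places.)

Solve the original market: 27 - 4p = 4p - 5, hence p = 4 and Q = 11.
With the change applied: demand Qd = 20 - 4p, supply Qs = 4p - 5.
New equilibrium: 20 - 4p = 4p - 5 ⇒ 25 = 8p ⇒ p = 3.125, Q = 7.5.
ΔQ = 7.5 − 11 = -3.50.

-3.50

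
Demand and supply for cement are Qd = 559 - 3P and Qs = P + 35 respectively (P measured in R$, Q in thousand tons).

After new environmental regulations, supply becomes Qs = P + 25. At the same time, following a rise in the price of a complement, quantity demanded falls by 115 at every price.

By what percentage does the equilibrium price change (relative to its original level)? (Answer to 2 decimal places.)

Initially, 559 - 3P = P + 35, so 524 = 4P and P = 131, Q = 166.
The new curves are Qd = 444 - 3P (demand) and Qs = P + 25 (supply).
Clearing the new market: 444 - 3P = P + 25, so P = 104.75 and Q = 129.75.
%ΔP = (104.75 − 131) / 131 × 100 = -20.04%.

-20.04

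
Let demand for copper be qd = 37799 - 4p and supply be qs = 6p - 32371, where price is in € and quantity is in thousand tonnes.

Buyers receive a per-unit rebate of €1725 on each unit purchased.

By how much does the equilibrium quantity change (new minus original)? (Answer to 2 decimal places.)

+4140.00

Before the shock: 37799 - 4p = 6p - 32371 ⇒ 70170 = 10p ⇒ p = 7017, q = 9731.
Since buyers' out-of-pocket price is the market price minus the rebate, the effective demand curve becomes qd = 44699 - 4p.
Setting them equal: 44699 - 4p = 6p - 32371 → 77070 = 10p, so p = 7707 and q = 13871.
Δq = 13871 − 9731 = +4140.00.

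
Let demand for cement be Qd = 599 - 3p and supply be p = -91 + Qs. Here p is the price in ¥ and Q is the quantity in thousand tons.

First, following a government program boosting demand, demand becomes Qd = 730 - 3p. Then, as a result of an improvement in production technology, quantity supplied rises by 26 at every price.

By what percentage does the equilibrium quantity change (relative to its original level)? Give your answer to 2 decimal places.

Before the shock: 599 - 3p = p + 91 ⇒ 508 = 4p ⇒ p = 127, Q = 218.
The new curves are Qd = 730 - 3p (demand) and Qs = p + 117 (supply).
Equate the new curves: 730 - 3p = p + 117, giving 613 = 4p, p = 153.25, Q = 270.25.
%ΔQ = (270.25 − 218) / 218 × 100 = +23.97%.

+23.97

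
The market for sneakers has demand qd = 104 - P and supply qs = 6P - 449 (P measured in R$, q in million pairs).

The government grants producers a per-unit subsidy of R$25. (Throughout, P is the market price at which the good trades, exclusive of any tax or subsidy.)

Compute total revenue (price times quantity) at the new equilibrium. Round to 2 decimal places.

Initially, 104 - P = 6P - 449, so 553 = 7P and P = 79, q = 25.
Since sellers receive the price plus the subsidy, the effective supply curve becomes qs = 6P - 299.
New equilibrium: 104 - P = 6P - 299 ⇒ 403 = 7P ⇒ P = 403/7 ≈ 57.5714, q = 325/7 ≈ 46.4286.
New expenditure = 57.5714 × 46.4286 = 2672.96.

2672.96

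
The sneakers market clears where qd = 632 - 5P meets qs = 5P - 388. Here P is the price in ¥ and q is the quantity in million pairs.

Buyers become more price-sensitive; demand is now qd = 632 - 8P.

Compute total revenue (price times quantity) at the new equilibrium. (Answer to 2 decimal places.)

Solve the original market: 632 - 5P = 5P - 388, hence P = 102 and q = 122.
The new curves are qd = 632 - 8P (demand) and qs = 5P - 388 (supply).
New equilibrium: 632 - 8P = 5P - 388 ⇒ 1020 = 13P ⇒ P = 1020/13 ≈ 78.4615, q = 56/13 ≈ 4.3077.
New expenditure = 78.4615 × 4.3077 = 337.99.

337.99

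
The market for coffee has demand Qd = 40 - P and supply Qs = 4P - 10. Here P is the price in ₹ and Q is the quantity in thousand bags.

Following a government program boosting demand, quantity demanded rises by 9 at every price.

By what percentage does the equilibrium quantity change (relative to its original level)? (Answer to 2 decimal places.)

+24.00

Initially, 40 - P = 4P - 10, so 50 = 5P and P = 10, Q = 30.
After the shift, demand is Qd = 49 - P and supply is Qs = 4P - 10.
Equate the new curves: 49 - P = 4P - 10, giving 59 = 5P, P = 11.8, Q = 37.2.
%ΔQ = (37.2 − 30) / 30 × 100 = +24.00%.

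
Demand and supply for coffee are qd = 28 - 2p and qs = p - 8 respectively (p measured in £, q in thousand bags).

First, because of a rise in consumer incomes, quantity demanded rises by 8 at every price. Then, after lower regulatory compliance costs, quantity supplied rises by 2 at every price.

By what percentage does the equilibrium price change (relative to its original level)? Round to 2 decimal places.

+16.67

Initially, 28 - 2p = p - 8, so 36 = 3p and p = 12, q = 4.
The new curves are qd = 36 - 2p (demand) and qs = p - 6 (supply).
New equilibrium: 36 - 2p = p - 6 ⇒ 42 = 3p ⇒ p = 14, q = 8.
%Δp = (14 − 12) / 12 × 100 = +16.67%.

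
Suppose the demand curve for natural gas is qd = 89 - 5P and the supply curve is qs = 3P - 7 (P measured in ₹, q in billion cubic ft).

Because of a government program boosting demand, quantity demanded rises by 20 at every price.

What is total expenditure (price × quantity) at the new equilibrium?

529.25

Before the shock: 89 - 5P = 3P - 7 ⇒ 96 = 8P ⇒ P = 12, q = 29.
The new curves are qd = 109 - 5P (demand) and qs = 3P - 7 (supply).
Clearing the new market: 109 - 5P = 3P - 7, so P = 14.5 and q = 36.5.
New expenditure = 14.5 × 36.5 = 529.25.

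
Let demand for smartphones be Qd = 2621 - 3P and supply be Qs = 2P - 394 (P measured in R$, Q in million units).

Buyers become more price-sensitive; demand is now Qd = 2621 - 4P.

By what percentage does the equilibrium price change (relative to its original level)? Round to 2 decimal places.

Initially, 2621 - 3P = 2P - 394, so 3015 = 5P and P = 603, Q = 812.
After the shift, demand is Qd = 2621 - 4P and supply is Qs = 2P - 394.
New equilibrium: 2621 - 4P = 2P - 394 ⇒ 3015 = 6P ⇒ P = 502.5, Q = 611.
%ΔP = (502.5 − 603) / 603 × 100 = -16.67%.

-16.67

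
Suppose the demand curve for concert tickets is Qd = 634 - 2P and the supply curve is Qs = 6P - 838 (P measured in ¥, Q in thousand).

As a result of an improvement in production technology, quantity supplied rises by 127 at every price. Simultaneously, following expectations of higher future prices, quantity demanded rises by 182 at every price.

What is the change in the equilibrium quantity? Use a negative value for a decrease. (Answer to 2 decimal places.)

+168.25

Before the shock: 634 - 2P = 6P - 838 ⇒ 1472 = 8P ⇒ P = 184, Q = 266.
The shock moves the curves to Qd = 816 - 2P and Qs = 6P - 711.
Equate the new curves: 816 - 2P = 6P - 711, giving 1527 = 8P, P = 190.875, Q = 434.25.
ΔQ = 434.25 − 266 = +168.25.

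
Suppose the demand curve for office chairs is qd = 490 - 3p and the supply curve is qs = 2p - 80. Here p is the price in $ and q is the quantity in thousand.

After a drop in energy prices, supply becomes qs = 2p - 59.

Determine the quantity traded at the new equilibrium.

160.6

Initially, 490 - 3p = 2p - 80, so 570 = 5p and p = 114, q = 148.
With the change applied: demand qd = 490 - 3p, supply qs = 2p - 59.
Setting them equal: 490 - 3p = 2p - 59 → 549 = 5p, so p = 109.8 and q = 160.6.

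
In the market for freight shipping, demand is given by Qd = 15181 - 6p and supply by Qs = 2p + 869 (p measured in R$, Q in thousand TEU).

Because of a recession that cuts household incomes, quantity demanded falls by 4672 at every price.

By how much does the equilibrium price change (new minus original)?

Initially, 15181 - 6p = 2p + 869, so 14312 = 8p and p = 1789, Q = 4447.
The new curves are Qd = 10509 - 6p (demand) and Qs = 2p + 869 (supply).
Clearing the new market: 10509 - 6p = 2p + 869, so p = 1205 and Q = 3279.
Δp = 1205 − 1789 = -584.

-584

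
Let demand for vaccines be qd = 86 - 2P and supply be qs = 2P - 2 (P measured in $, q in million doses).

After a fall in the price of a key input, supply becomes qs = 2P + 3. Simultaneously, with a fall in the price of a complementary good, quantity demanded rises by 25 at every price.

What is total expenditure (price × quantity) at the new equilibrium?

Initially, 86 - 2P = 2P - 2, so 88 = 4P and P = 22, q = 42.
The new curves are qd = 111 - 2P (demand) and qs = 2P + 3 (supply).
Setting them equal: 111 - 2P = 2P + 3 → 108 = 4P, so P = 27 and q = 57.
New expenditure = 27 × 57 = 1539.

1539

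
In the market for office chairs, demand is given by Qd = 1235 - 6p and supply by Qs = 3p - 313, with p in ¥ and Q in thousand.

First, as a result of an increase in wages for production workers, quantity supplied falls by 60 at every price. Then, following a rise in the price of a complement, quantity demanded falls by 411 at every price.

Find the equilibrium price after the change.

Solve the original market: 1235 - 6p = 3p - 313, hence p = 172 and Q = 203.
The shock moves the curves to Qd = 824 - 6p and Qs = 3p - 373.
New equilibrium: 824 - 6p = 3p - 373 ⇒ 1197 = 9p ⇒ p = 133, Q = 26.

133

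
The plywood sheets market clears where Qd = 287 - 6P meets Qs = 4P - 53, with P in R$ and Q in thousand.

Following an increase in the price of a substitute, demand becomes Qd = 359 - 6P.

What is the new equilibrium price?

41.2

Original equilibrium: 287 - 6P = 4P - 53 gives 340 = 10P, so P = 34 and Q = 83.
The shock moves the curves to Qd = 359 - 6P and Qs = 4P - 53.
Setting them equal: 359 - 6P = 4P - 53 → 412 = 10P, so P = 41.2 and Q = 111.8.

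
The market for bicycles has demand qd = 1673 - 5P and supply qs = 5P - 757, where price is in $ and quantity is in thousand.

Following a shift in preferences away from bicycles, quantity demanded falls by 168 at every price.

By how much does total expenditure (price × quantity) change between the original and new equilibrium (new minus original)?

Initially, 1673 - 5P = 5P - 757, so 2430 = 10P and P = 243, q = 458.
After the shift, demand is qd = 1505 - 5P and supply is qs = 5P - 757.
New equilibrium: 1505 - 5P = 5P - 757 ⇒ 2262 = 10P ⇒ P = 226.2, q = 374.
Expenditure moves from 243×458 = 111294 to 226.2×374 = 84598.8; change = -26695.2.

-26695.2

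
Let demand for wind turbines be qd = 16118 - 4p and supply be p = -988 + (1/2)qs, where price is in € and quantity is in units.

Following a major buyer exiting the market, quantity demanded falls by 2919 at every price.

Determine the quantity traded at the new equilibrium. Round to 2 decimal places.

Solve the original market: 16118 - 4p = 2p + 1976, hence p = 2357 and q = 6690.
The new curves are qd = 13199 - 4p (demand) and qs = 2p + 1976 (supply).
New equilibrium: 13199 - 4p = 2p + 1976 ⇒ 11223 = 6p ⇒ p = 1870.5, q = 5717.

5717.00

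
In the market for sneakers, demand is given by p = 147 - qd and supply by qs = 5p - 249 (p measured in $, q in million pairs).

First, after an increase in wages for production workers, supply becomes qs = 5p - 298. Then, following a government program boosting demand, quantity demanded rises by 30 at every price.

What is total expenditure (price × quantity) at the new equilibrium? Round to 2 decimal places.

Initially, 147 - p = 5p - 249, so 396 = 6p and p = 66, q = 81.
The new curves are qd = 177 - p (demand) and qs = 5p - 298 (supply).
Clearing the new market: 177 - p = 5p - 298, so p = 475/6 ≈ 79.1667 and q = 587/6 ≈ 97.8333.
New expenditure = 79.1667 × 97.8333 = 7745.14.

7745.14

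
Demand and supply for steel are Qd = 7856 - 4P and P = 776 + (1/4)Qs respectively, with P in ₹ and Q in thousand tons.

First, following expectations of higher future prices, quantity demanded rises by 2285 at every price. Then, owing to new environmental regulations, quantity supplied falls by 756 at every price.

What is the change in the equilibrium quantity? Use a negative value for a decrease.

+764.5

Before the shock: 7856 - 4P = 4P - 3104 ⇒ 10960 = 8P ⇒ P = 1370, Q = 2376.
The shock moves the curves to Qd = 10141 - 4P and Qs = 4P - 3860.
Equate the new curves: 10141 - 4P = 4P - 3860, giving 14001 = 8P, P = 1750.125, Q = 3140.5.
ΔQ = 3140.5 − 2376 = +764.5.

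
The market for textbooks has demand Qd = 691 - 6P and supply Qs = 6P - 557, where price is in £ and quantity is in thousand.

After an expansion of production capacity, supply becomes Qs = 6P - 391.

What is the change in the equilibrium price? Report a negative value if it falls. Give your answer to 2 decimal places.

Solve the original market: 691 - 6P = 6P - 557, hence P = 104 and Q = 67.
With the change applied: demand Qd = 691 - 6P, supply Qs = 6P - 391.
Clearing the new market: 691 - 6P = 6P - 391, so P = 541/6 ≈ 90.1667 and Q = 150.
ΔP = 90.1667 − 104 = -13.83.

-13.83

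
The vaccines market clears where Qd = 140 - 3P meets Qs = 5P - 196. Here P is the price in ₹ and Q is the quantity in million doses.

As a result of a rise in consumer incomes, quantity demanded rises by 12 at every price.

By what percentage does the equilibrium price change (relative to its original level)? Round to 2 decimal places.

+3.57

Original equilibrium: 140 - 3P = 5P - 196 gives 336 = 8P, so P = 42 and Q = 14.
After the shift, demand is Qd = 152 - 3P and supply is Qs = 5P - 196.
Setting them equal: 152 - 3P = 5P - 196 → 348 = 8P, so P = 43.5 and Q = 21.5.
%ΔP = (43.5 − 42) / 42 × 100 = +3.57%.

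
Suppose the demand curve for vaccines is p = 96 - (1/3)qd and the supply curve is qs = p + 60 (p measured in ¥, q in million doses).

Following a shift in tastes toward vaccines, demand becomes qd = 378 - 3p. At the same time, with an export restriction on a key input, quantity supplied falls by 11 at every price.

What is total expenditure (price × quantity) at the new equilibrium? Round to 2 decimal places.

Original equilibrium: 288 - 3p = p + 60 gives 228 = 4p, so p = 57 and q = 117.
The shock moves the curves to qd = 378 - 3p and qs = p + 49.
Clearing the new market: 378 - 3p = p + 49, so p = 82.25 and q = 131.25.
New expenditure = 82.25 × 131.25 = 10795.31.

10795.31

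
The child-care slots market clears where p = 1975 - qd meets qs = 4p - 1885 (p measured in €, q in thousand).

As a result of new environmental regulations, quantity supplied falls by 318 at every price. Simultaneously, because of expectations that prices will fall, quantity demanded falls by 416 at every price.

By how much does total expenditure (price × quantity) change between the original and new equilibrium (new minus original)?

Before the shock: 1975 - p = 4p - 1885 ⇒ 3860 = 5p ⇒ p = 772, q = 1203.
After the shift, demand is qd = 1559 - p and supply is qs = 4p - 2203.
Clearing the new market: 1559 - p = 4p - 2203, so p = 752.4 and q = 806.6.
Expenditure moves from 772×1203 = 928716 to 752.4×806.6 = 606885.84; change = -321830.16.

-321830.16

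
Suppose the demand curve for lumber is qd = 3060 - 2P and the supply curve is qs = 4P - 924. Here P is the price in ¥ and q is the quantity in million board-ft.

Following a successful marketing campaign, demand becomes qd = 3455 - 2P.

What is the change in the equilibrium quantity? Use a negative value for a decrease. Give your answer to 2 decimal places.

+263.33

Initially, 3060 - 2P = 4P - 924, so 3984 = 6P and P = 664, q = 1732.
With the change applied: demand qd = 3455 - 2P, supply qs = 4P - 924.
New equilibrium: 3455 - 2P = 4P - 924 ⇒ 4379 = 6P ⇒ P = 4379/6 ≈ 729.8333, q = 5986/3 ≈ 1995.3333.
Δq = 1995.3333 − 1732 = +263.33.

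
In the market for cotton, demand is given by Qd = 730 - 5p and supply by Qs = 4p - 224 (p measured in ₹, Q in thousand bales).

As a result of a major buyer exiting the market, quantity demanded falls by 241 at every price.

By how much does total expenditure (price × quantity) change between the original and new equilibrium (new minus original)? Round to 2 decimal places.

-13841.14

Initially, 730 - 5p = 4p - 224, so 954 = 9p and p = 106, Q = 200.
After the shift, demand is Qd = 489 - 5p and supply is Qs = 4p - 224.
New equilibrium: 489 - 5p = 4p - 224 ⇒ 713 = 9p ⇒ p = 713/9 ≈ 79.2222, Q = 836/9 ≈ 92.8889.
Expenditure moves from 106×200 = 21200 to 79.2222×92.8889 = 7358.8642; change = -13841.14.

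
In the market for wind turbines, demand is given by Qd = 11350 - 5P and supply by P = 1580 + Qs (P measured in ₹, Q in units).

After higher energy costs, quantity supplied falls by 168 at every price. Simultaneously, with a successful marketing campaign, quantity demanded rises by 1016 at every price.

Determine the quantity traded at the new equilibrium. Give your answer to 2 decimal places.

604.33

Before the shock: 11350 - 5P = P - 1580 ⇒ 12930 = 6P ⇒ P = 2155, Q = 575.
With the change applied: demand Qd = 12366 - 5P, supply Qs = P - 1748.
Equate the new curves: 12366 - 5P = P - 1748, giving 14114 = 6P, P = 7057/3 ≈ 2352.3333, Q = 1813/3 ≈ 604.3333.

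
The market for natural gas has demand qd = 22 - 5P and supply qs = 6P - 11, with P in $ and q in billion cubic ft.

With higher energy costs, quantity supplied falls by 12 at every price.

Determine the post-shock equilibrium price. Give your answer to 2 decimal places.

Before the shock: 22 - 5P = 6P - 11 ⇒ 33 = 11P ⇒ P = 3, q = 7.
With the change applied: demand qd = 22 - 5P, supply qs = 6P - 23.
Clearing the new market: 22 - 5P = 6P - 23, so P = 45/11 ≈ 4.0909 and q = 17/11 ≈ 1.5455.

4.09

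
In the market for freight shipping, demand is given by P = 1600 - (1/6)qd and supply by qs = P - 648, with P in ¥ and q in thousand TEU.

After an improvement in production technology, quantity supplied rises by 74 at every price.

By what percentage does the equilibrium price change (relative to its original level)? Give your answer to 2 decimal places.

Solve the original market: 9600 - 6P = P - 648, hence P = 1464 and q = 816.
The shock moves the curves to qd = 9600 - 6P and qs = P - 574.
Equate the new curves: 9600 - 6P = P - 574, giving 10174 = 7P, P = 10174/7 ≈ 1453.4286, q = 6156/7 ≈ 879.4286.
%ΔP = (1453.4286 − 1464) / 1464 × 100 = -0.72%.

-0.72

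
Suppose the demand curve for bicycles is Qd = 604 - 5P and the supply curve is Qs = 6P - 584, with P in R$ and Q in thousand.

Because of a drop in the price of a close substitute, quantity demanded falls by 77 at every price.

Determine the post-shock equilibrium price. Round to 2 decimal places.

101.00

Original equilibrium: 604 - 5P = 6P - 584 gives 1188 = 11P, so P = 108 and Q = 64.
The new curves are Qd = 527 - 5P (demand) and Qs = 6P - 584 (supply).
Setting them equal: 527 - 5P = 6P - 584 → 1111 = 11P, so P = 101 and Q = 22.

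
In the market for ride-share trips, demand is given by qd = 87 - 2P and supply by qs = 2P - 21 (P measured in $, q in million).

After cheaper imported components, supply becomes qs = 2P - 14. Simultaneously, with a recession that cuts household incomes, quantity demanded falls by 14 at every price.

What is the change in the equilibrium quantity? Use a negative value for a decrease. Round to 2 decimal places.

-3.50

Original equilibrium: 87 - 2P = 2P - 21 gives 108 = 4P, so P = 27 and q = 33.
The shock moves the curves to qd = 73 - 2P and qs = 2P - 14.
Clearing the new market: 73 - 2P = 2P - 14, so P = 21.75 and q = 29.5.
Δq = 29.5 − 33 = -3.50.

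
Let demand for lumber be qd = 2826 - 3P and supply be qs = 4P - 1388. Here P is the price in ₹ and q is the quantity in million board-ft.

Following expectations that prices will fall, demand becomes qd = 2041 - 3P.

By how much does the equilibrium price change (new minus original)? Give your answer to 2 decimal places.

Before the shock: 2826 - 3P = 4P - 1388 ⇒ 4214 = 7P ⇒ P = 602, q = 1020.
The new curves are qd = 2041 - 3P (demand) and qs = 4P - 1388 (supply).
Equate the new curves: 2041 - 3P = 4P - 1388, giving 3429 = 7P, P = 3429/7 ≈ 489.8571, q = 4000/7 ≈ 571.4286.
ΔP = 489.8571 − 602 = -112.14.

-112.14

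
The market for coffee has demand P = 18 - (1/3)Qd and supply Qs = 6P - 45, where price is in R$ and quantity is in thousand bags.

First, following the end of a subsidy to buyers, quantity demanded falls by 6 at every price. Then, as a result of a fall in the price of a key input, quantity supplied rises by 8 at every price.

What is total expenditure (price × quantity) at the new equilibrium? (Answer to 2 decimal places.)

Before the shock: 54 - 3P = 6P - 45 ⇒ 99 = 9P ⇒ P = 11, Q = 21.
The shock moves the curves to Qd = 48 - 3P and Qs = 6P - 37.
New equilibrium: 48 - 3P = 6P - 37 ⇒ 85 = 9P ⇒ P = 85/9 ≈ 9.4444, Q = 59/3 ≈ 19.6667.
New expenditure = 9.4444 × 19.6667 = 185.74.

185.74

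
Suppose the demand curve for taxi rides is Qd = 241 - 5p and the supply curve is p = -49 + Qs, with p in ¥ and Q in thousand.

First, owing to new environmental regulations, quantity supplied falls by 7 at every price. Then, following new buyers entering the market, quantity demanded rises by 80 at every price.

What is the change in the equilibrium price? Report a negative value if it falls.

Solve the original market: 241 - 5p = p + 49, hence p = 32 and Q = 81.
The new curves are Qd = 321 - 5p (demand) and Qs = p + 42 (supply).
Clearing the new market: 321 - 5p = p + 42, so p = 46.5 and Q = 88.5.
Δp = 46.5 − 32 = +14.5.

+14.5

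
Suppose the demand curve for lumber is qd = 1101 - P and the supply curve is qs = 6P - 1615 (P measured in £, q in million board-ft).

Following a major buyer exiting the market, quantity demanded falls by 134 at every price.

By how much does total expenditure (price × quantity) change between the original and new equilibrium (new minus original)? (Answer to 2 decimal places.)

-56014.73

Solve the original market: 1101 - P = 6P - 1615, hence P = 388 and q = 713.
With the change applied: demand qd = 967 - P, supply qs = 6P - 1615.
Setting them equal: 967 - P = 6P - 1615 → 2582 = 7P, so P = 2582/7 ≈ 368.8571 and q = 4187/7 ≈ 598.1429.
Expenditure moves from 388×713 = 276644 to 368.8571×598.1429 = 220629.2653; change = -56014.73.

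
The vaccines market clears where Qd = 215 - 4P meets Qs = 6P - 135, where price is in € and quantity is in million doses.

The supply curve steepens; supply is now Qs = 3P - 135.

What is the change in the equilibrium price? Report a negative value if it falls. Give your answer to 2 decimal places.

+15.00

Original equilibrium: 215 - 4P = 6P - 135 gives 350 = 10P, so P = 35 and Q = 75.
The shock moves the curves to Qd = 215 - 4P and Qs = 3P - 135.
Clearing the new market: 215 - 4P = 3P - 135, so P = 50 and Q = 15.
ΔP = 50 − 35 = +15.00.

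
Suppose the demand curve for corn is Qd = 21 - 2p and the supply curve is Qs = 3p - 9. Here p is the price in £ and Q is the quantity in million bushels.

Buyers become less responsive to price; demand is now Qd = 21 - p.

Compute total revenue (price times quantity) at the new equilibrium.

Initially, 21 - 2p = 3p - 9, so 30 = 5p and p = 6, Q = 9.
The new curves are Qd = 21 - p (demand) and Qs = 3p - 9 (supply).
Clearing the new market: 21 - p = 3p - 9, so p = 7.5 and Q = 13.5.
New expenditure = 7.5 × 13.5 = 101.25.

101.25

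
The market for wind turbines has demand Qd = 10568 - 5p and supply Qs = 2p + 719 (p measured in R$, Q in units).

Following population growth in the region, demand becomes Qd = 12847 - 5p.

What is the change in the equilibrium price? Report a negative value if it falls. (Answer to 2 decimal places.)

+325.57

Initially, 10568 - 5p = 2p + 719, so 9849 = 7p and p = 1407, Q = 3533.
With the change applied: demand Qd = 12847 - 5p, supply Qs = 2p + 719.
New equilibrium: 12847 - 5p = 2p + 719 ⇒ 12128 = 7p ⇒ p = 12128/7 ≈ 1732.5714, Q = 29289/7 ≈ 4184.1429.
Δp = 1732.5714 − 1407 = +325.57.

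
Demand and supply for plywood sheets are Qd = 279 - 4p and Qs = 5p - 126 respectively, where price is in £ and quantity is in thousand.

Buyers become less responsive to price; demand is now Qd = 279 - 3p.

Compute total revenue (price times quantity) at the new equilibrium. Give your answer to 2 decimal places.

Before the shock: 279 - 4p = 5p - 126 ⇒ 405 = 9p ⇒ p = 45, Q = 99.
After the shift, demand is Qd = 279 - 3p and supply is Qs = 5p - 126.
New equilibrium: 279 - 3p = 5p - 126 ⇒ 405 = 8p ⇒ p = 50.625, Q = 127.125.
New expenditure = 50.625 × 127.125 = 6435.70.

6435.70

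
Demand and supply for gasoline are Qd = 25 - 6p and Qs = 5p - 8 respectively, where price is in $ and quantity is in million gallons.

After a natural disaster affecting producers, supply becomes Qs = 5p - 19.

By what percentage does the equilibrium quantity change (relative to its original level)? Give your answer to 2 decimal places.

Solve the original market: 25 - 6p = 5p - 8, hence p = 3 and Q = 7.
The shock moves the curves to Qd = 25 - 6p and Qs = 5p - 19.
Clearing the new market: 25 - 6p = 5p - 19, so p = 4 and Q = 1.
%ΔQ = (1 − 7) / 7 × 100 = -85.71%.

-85.71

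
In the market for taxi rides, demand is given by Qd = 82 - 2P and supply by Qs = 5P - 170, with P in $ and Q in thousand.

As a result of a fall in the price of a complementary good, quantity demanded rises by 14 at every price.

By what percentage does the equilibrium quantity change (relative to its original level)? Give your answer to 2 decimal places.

+100.00

Initially, 82 - 2P = 5P - 170, so 252 = 7P and P = 36, Q = 10.
The shock moves the curves to Qd = 96 - 2P and Qs = 5P - 170.
New equilibrium: 96 - 2P = 5P - 170 ⇒ 266 = 7P ⇒ P = 38, Q = 20.
%ΔQ = (20 − 10) / 10 × 100 = +100.00%.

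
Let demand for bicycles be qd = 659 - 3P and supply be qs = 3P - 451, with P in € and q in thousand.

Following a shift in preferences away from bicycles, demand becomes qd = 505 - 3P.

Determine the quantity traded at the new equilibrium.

27

Solve the original market: 659 - 3P = 3P - 451, hence P = 185 and q = 104.
With the change applied: demand qd = 505 - 3P, supply qs = 3P - 451.
New equilibrium: 505 - 3P = 3P - 451 ⇒ 956 = 6P ⇒ P = 478/3 ≈ 159.3333, q = 27.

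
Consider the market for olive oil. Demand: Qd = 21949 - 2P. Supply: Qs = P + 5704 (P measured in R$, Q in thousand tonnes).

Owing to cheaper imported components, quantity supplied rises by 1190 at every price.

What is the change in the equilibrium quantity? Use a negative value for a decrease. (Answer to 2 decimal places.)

+793.33

Initially, 21949 - 2P = P + 5704, so 16245 = 3P and P = 5415, Q = 11119.
The new curves are Qd = 21949 - 2P (demand) and Qs = P + 6894 (supply).
Setting them equal: 21949 - 2P = P + 6894 → 15055 = 3P, so P = 15055/3 ≈ 5018.3333 and Q = 35737/3 ≈ 11912.3333.
ΔQ = 11912.3333 − 11119 = +793.33.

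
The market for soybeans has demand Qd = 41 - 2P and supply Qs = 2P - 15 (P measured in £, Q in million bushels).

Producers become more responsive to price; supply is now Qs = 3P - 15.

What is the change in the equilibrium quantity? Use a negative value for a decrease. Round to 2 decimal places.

+5.60

Before the shock: 41 - 2P = 2P - 15 ⇒ 56 = 4P ⇒ P = 14, Q = 13.
After the shift, demand is Qd = 41 - 2P and supply is Qs = 3P - 15.
Clearing the new market: 41 - 2P = 3P - 15, so P = 11.2 and Q = 18.6.
ΔQ = 18.6 − 13 = +5.60.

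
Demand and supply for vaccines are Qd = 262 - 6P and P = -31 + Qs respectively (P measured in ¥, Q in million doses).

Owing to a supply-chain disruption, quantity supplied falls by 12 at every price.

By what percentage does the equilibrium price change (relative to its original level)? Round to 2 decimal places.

+5.19

Initially, 262 - 6P = P + 31, so 231 = 7P and P = 33, Q = 64.
The new curves are Qd = 262 - 6P (demand) and Qs = P + 19 (supply).
New equilibrium: 262 - 6P = P + 19 ⇒ 243 = 7P ⇒ P = 243/7 ≈ 34.7143, Q = 376/7 ≈ 53.7143.
%ΔP = (34.7143 − 33) / 33 × 100 = +5.19%.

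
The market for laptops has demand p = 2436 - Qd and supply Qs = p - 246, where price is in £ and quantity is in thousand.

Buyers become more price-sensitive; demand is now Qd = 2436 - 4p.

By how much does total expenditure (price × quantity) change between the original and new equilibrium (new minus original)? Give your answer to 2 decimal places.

-1312624.44

Solve the original market: 2436 - p = p - 246, hence p = 1341 and Q = 1095.
The shock moves the curves to Qd = 2436 - 4p and Qs = p - 246.
Clearing the new market: 2436 - 4p = p - 246, so p = 536.4 and Q = 290.4.
Expenditure moves from 1341×1095 = 1468395 to 536.4×290.4 = 155770.56; change = -1312624.44.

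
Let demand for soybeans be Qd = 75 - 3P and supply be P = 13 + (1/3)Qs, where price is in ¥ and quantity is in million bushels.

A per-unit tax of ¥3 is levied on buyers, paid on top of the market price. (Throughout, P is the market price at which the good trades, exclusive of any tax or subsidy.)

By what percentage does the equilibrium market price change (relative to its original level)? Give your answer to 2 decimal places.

Before the shock: 75 - 3P = 3P - 39 ⇒ 114 = 6P ⇒ P = 19, Q = 18.
Since buyers pay the price plus the tax, the effective demand curve becomes Qd = 66 - 3P.
Setting them equal: 66 - 3P = 3P - 39 → 105 = 6P, so P = 17.5 and Q = 13.5.
%ΔP = (17.5 − 19) / 19 × 100 = -7.89%.

-7.89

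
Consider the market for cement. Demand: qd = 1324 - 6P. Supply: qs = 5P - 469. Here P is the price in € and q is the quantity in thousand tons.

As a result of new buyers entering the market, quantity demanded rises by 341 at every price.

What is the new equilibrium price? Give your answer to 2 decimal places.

194.00

Solve the original market: 1324 - 6P = 5P - 469, hence P = 163 and q = 346.
The shock moves the curves to qd = 1665 - 6P and qs = 5P - 469.
Clearing the new market: 1665 - 6P = 5P - 469, so P = 194 and q = 501.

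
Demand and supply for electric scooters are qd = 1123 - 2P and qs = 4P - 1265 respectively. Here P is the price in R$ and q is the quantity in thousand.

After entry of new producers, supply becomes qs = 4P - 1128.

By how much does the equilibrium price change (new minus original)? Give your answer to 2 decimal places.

Initially, 1123 - 2P = 4P - 1265, so 2388 = 6P and P = 398, q = 327.
The new curves are qd = 1123 - 2P (demand) and qs = 4P - 1128 (supply).
New equilibrium: 1123 - 2P = 4P - 1128 ⇒ 2251 = 6P ⇒ P = 2251/6 ≈ 375.1667, q = 1118/3 ≈ 372.6667.
ΔP = 375.1667 − 398 = -22.83.

-22.83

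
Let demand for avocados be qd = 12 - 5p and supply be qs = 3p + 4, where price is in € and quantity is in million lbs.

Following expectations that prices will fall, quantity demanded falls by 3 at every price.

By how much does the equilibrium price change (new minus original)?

-0.375

Original equilibrium: 12 - 5p = 3p + 4 gives 8 = 8p, so p = 1 and q = 7.
After the shift, demand is qd = 9 - 5p and supply is qs = 3p + 4.
Equate the new curves: 9 - 5p = 3p + 4, giving 5 = 8p, p = 0.625, q = 5.875.
Δp = 0.625 − 1 = -0.375.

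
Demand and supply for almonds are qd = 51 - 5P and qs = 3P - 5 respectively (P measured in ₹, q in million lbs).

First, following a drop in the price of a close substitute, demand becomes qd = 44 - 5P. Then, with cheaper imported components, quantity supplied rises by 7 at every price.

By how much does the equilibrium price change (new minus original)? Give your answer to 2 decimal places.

Initially, 51 - 5P = 3P - 5, so 56 = 8P and P = 7, q = 16.
The new curves are qd = 44 - 5P (demand) and qs = 3P + 2 (supply).
Clearing the new market: 44 - 5P = 3P + 2, so P = 5.25 and q = 17.75.
ΔP = 5.25 − 7 = -1.75.

-1.75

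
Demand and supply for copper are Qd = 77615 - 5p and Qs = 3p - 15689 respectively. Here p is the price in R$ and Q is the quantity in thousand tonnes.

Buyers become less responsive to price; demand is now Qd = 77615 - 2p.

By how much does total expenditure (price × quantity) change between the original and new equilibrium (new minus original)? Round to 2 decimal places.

Before the shock: 77615 - 5p = 3p - 15689 ⇒ 93304 = 8p ⇒ p = 11663, Q = 19300.
After the shift, demand is Qd = 77615 - 2p and supply is Qs = 3p - 15689.
New equilibrium: 77615 - 2p = 3p - 15689 ⇒ 93304 = 5p ⇒ p = 18660.8, Q = 40293.4.
Expenditure moves from 11663×19300 = 225095900 to 18660.8×40293.4 = 751907078.72; change = +526811178.72.

+526811178.72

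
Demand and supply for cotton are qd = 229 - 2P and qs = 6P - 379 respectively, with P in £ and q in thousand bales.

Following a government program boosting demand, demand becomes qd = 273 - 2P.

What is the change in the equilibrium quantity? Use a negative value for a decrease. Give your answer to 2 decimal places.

+33.00

Original equilibrium: 229 - 2P = 6P - 379 gives 608 = 8P, so P = 76 and q = 77.
After the shift, demand is qd = 273 - 2P and supply is qs = 6P - 379.
Setting them equal: 273 - 2P = 6P - 379 → 652 = 8P, so P = 81.5 and q = 110.
Δq = 110 − 77 = +33.00.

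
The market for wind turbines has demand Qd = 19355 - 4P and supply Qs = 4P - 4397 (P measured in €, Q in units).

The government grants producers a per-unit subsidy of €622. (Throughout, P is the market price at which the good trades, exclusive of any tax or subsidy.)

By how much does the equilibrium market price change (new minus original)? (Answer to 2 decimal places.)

Before the shock: 19355 - 4P = 4P - 4397 ⇒ 23752 = 8P ⇒ P = 2969, Q = 7479.
Since sellers receive the price plus the subsidy, the effective supply curve becomes Qs = 4P - 1909.
Setting them equal: 19355 - 4P = 4P - 1909 → 21264 = 8P, so P = 2658 and Q = 8723.
ΔP = 2658 − 2969 = -311.00.

-311.00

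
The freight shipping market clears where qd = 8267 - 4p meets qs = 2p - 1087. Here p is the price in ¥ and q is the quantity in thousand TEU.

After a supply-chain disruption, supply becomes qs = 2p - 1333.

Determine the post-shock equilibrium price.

Solve the original market: 8267 - 4p = 2p - 1087, hence p = 1559 and q = 2031.
With the change applied: demand qd = 8267 - 4p, supply qs = 2p - 1333.
Setting them equal: 8267 - 4p = 2p - 1333 → 9600 = 6p, so p = 1600 and q = 1867.

1600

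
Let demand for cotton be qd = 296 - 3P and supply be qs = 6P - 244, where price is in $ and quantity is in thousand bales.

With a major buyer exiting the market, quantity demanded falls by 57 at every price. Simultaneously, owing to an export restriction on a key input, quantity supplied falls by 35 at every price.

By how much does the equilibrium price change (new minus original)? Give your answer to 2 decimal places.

Original equilibrium: 296 - 3P = 6P - 244 gives 540 = 9P, so P = 60 and q = 116.
After the shift, demand is qd = 239 - 3P and supply is qs = 6P - 279.
Equate the new curves: 239 - 3P = 6P - 279, giving 518 = 9P, P = 518/9 ≈ 57.5556, q = 199/3 ≈ 66.3333.
ΔP = 57.5556 − 60 = -2.44.

-2.44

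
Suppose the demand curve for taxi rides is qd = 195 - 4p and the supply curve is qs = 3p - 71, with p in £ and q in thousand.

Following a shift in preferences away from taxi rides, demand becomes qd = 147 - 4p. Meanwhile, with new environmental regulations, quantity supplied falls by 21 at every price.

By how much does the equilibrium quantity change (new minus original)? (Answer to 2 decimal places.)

Solve the original market: 195 - 4p = 3p - 71, hence p = 38 and q = 43.
The new curves are qd = 147 - 4p (demand) and qs = 3p - 92 (supply).
New equilibrium: 147 - 4p = 3p - 92 ⇒ 239 = 7p ⇒ p = 239/7 ≈ 34.1429, q = 73/7 ≈ 10.4286.
Δq = 10.4286 − 43 = -32.57.

-32.57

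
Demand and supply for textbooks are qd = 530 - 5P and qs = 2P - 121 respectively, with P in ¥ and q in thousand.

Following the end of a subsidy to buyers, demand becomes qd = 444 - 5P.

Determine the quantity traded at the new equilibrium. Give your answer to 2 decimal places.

Before the shock: 530 - 5P = 2P - 121 ⇒ 651 = 7P ⇒ P = 93, q = 65.
After the shift, demand is qd = 444 - 5P and supply is qs = 2P - 121.
Clearing the new market: 444 - 5P = 2P - 121, so P = 565/7 ≈ 80.7143 and q = 283/7 ≈ 40.4286.

40.43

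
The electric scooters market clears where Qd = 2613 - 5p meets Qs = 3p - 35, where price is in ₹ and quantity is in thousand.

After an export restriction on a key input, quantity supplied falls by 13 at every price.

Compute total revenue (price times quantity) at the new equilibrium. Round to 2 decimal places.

Solve the original market: 2613 - 5p = 3p - 35, hence p = 331 and Q = 958.
With the change applied: demand Qd = 2613 - 5p, supply Qs = 3p - 48.
Clearing the new market: 2613 - 5p = 3p - 48, so p = 332.625 and Q = 949.875.
New expenditure = 332.625 × 949.875 = 315952.17.

315952.17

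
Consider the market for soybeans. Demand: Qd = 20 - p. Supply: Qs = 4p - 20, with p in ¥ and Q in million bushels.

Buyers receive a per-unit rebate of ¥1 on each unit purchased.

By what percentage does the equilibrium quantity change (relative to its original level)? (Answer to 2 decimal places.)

+6.67

Before the shock: 20 - p = 4p - 20 ⇒ 40 = 5p ⇒ p = 8, Q = 12.
Since buyers' out-of-pocket price is the market price minus the rebate, the effective demand curve becomes Qd = 21 - p.
Setting them equal: 21 - p = 4p - 20 → 41 = 5p, so p = 8.2 and Q = 12.8.
%ΔQ = (12.8 − 12) / 12 × 100 = +6.67%.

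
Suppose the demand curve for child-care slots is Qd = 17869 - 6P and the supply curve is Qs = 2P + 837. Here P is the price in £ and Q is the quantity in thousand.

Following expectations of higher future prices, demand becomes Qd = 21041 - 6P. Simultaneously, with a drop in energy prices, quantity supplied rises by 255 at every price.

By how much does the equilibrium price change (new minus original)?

Original equilibrium: 17869 - 6P = 2P + 837 gives 17032 = 8P, so P = 2129 and Q = 5095.
With the change applied: demand Qd = 21041 - 6P, supply Qs = 2P + 1092.
New equilibrium: 21041 - 6P = 2P + 1092 ⇒ 19949 = 8P ⇒ P = 2493.625, Q = 6079.25.
ΔP = 2493.625 − 2129 = +364.625.

+364.625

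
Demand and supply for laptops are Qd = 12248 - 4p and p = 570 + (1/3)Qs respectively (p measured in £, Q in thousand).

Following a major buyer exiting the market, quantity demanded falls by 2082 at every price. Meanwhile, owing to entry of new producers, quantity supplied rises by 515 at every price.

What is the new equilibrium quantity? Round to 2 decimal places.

3674.00

Solve the original market: 12248 - 4p = 3p - 1710, hence p = 1994 and Q = 4272.
With the change applied: demand Qd = 10166 - 4p, supply Qs = 3p - 1195.
New equilibrium: 10166 - 4p = 3p - 1195 ⇒ 11361 = 7p ⇒ p = 1623, Q = 3674.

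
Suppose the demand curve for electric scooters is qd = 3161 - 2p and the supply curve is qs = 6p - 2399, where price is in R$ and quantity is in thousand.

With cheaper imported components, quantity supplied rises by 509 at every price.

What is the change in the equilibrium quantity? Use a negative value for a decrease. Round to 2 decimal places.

+127.25

Before the shock: 3161 - 2p = 6p - 2399 ⇒ 5560 = 8p ⇒ p = 695, q = 1771.
The shock moves the curves to qd = 3161 - 2p and qs = 6p - 1890.
Clearing the new market: 3161 - 2p = 6p - 1890, so p = 631.375 and q = 1898.25.
Δq = 1898.25 − 1771 = +127.25.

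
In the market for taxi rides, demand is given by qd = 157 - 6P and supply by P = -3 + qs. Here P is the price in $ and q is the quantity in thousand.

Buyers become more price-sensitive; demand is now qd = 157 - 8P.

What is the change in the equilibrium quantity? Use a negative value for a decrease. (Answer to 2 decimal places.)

-4.89

Original equilibrium: 157 - 6P = P + 3 gives 154 = 7P, so P = 22 and q = 25.
The shock moves the curves to qd = 157 - 8P and qs = P + 3.
Setting them equal: 157 - 8P = P + 3 → 154 = 9P, so P = 154/9 ≈ 17.1111 and q = 181/9 ≈ 20.1111.
Δq = 20.1111 − 25 = -4.89.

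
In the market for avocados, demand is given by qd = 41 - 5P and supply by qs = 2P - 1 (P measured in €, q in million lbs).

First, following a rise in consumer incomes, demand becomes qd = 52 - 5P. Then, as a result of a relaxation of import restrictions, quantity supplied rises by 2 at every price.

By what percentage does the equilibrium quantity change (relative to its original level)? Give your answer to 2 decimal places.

+41.56

Before the shock: 41 - 5P = 2P - 1 ⇒ 42 = 7P ⇒ P = 6, q = 11.
With the change applied: demand qd = 52 - 5P, supply qs = 2P + 1.
Equate the new curves: 52 - 5P = 2P + 1, giving 51 = 7P, P = 51/7 ≈ 7.2857, q = 109/7 ≈ 15.5714.
%Δq = (15.5714 − 11) / 11 × 100 = +41.56%.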